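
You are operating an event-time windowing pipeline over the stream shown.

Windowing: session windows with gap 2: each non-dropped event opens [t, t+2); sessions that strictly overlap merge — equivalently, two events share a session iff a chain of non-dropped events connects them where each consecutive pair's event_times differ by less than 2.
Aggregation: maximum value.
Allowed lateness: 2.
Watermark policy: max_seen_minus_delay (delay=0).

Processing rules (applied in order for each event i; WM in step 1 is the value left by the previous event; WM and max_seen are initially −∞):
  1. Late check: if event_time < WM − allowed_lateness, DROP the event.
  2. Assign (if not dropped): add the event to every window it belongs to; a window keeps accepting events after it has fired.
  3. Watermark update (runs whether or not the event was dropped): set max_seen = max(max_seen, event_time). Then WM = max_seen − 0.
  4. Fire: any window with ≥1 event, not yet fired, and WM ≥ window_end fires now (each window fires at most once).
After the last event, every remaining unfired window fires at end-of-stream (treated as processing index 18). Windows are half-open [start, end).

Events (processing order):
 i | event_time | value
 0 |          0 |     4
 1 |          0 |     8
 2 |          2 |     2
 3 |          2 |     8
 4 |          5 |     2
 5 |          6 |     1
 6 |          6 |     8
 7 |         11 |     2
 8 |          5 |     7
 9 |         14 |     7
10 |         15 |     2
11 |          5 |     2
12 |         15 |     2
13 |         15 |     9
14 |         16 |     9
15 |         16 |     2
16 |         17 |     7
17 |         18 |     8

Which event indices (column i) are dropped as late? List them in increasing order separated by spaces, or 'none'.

8 11

i=0 t=0 v=4: → [0,2); WM=0
i=1 t=0 v=8: → [0,2); WM=0
i=2 t=2 v=2: → [2,4); WM=2
i=3 t=2 v=8: → [2,4); WM=2
i=4 t=5 v=2: → [5,7); WM=5
i=5 t=6 v=1: → [5,8); WM=6
i=6 t=6 v=8: → [5,8); WM=6
i=7 t=11 v=2: → [11,13); WM=11
i=8 t=5 v=7: DROP (t<11-2); WM=11
i=9 t=14 v=7: → [14,16); WM=14
i=10 t=15 v=2: → [14,17); WM=15
i=11 t=5 v=2: DROP (t<15-2); WM=15
i=12 t=15 v=2: → [14,17); WM=15
i=13 t=15 v=9: → [14,17); WM=15
i=14 t=16 v=9: → [14,18); WM=16
i=15 t=16 v=2: → [14,18); WM=16
i=16 t=17 v=7: → [14,19); WM=17
i=17 t=18 v=8: → [14,20); WM=18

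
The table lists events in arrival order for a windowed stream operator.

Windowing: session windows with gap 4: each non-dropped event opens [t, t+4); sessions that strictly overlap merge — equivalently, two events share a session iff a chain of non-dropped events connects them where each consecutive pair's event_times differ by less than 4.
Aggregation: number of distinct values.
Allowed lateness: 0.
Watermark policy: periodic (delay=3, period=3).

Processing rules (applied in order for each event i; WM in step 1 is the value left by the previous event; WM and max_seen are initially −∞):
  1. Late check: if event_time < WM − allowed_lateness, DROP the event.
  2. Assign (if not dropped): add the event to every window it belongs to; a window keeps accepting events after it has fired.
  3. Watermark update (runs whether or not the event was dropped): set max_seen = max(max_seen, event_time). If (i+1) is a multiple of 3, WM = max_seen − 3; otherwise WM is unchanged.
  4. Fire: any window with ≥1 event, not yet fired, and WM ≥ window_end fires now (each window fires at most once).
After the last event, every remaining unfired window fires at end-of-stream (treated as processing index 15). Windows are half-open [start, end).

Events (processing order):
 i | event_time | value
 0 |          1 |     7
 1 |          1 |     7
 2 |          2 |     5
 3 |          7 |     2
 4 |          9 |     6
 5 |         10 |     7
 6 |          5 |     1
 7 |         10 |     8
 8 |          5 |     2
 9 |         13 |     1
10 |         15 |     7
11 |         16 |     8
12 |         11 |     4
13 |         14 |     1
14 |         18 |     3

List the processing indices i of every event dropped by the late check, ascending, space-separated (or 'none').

6 8 12

i=0 t=1 v=7: → [1,5); WM=−∞
i=1 t=1 v=7: → [1,5); WM=−∞
i=2 t=2 v=5: → [1,6); WM=-1
i=3 t=7 v=2: → [7,11); WM=-1
i=4 t=9 v=6: → [7,13); WM=-1
i=5 t=10 v=7: → [7,14); WM=7
i=6 t=5 v=1: DROP (t<7-0); WM=7
i=7 t=10 v=8: → [7,14); WM=7
i=8 t=5 v=2: DROP (t<7-0); WM=7
i=9 t=13 v=1: → [7,17); WM=7
i=10 t=15 v=7: → [7,19); WM=7
i=11 t=16 v=8: → [7,20); WM=13
i=12 t=11 v=4: DROP (t<13-0); WM=13
i=13 t=14 v=1: → [7,20); WM=13
i=14 t=18 v=3: → [7,22); WM=15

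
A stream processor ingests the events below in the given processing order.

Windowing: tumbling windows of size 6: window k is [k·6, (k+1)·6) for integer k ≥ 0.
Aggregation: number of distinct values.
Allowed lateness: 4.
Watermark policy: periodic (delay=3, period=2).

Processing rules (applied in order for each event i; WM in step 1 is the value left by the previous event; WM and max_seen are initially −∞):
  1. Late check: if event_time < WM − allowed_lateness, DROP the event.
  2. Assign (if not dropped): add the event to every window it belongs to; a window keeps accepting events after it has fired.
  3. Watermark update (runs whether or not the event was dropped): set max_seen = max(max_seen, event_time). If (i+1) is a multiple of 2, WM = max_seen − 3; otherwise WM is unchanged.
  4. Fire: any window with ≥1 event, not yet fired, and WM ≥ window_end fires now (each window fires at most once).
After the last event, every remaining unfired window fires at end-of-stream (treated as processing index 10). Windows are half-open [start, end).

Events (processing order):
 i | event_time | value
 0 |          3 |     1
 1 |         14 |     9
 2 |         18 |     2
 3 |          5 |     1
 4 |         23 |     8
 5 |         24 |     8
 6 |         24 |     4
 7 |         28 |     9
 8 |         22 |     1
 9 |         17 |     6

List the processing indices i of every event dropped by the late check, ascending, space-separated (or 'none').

3 9

i=0 t=3 v=1: → [0,6); WM=−∞
i=1 t=14 v=9: → [12,18); WM=11; [0,6) fires=1
i=2 t=18 v=2: → [18,24); WM=11
i=3 t=5 v=1: DROP (t<11-4); WM=15
i=4 t=23 v=8: → [18,24); WM=15
i=5 t=24 v=8: → [24,30); WM=21; [12,18) fires=1
i=6 t=24 v=4: → [24,30); WM=21
i=7 t=28 v=9: → [24,30); WM=25; [18,24) fires=2
i=8 t=22 v=1: → [18,24); WM=25
i=9 t=17 v=6: DROP (t<25-4); WM=25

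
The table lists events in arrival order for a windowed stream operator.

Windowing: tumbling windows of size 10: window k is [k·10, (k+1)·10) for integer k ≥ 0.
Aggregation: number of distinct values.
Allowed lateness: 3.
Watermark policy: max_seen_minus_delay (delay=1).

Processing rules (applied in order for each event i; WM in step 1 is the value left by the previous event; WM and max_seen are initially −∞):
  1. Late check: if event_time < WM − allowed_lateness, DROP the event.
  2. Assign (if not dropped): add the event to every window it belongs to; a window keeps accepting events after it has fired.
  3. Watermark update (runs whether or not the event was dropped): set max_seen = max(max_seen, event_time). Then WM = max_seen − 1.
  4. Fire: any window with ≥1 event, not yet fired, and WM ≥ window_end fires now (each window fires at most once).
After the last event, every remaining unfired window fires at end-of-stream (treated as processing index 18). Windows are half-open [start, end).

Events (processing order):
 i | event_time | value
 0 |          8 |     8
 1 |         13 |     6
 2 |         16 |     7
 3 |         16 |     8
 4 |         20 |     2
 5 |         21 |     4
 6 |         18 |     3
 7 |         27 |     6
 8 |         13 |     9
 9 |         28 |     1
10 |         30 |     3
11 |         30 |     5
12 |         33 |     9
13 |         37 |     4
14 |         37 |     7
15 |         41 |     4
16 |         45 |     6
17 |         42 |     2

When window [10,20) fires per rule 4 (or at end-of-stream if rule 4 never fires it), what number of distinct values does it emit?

3

i=0 t=8 v=8: → [0,10); WM=7
i=1 t=13 v=6: → [10,20); WM=12; [0,10) fires=1
i=2 t=16 v=7: → [10,20); WM=15
i=3 t=16 v=8: → [10,20); WM=15
i=4 t=20 v=2: → [20,30); WM=19
i=5 t=21 v=4: → [20,30); WM=20; [10,20) fires=3
i=6 t=18 v=3: → [10,20); WM=20
i=7 t=27 v=6: → [20,30); WM=26
i=8 t=13 v=9: DROP (t<26-3); WM=26
i=9 t=28 v=1: → [20,30); WM=27
i=10 t=30 v=3: → [30,40); WM=29
i=11 t=30 v=5: → [30,40); WM=29
i=12 t=33 v=9: → [30,40); WM=32; [20,30) fires=4
i=13 t=37 v=4: → [30,40); WM=36
i=14 t=37 v=7: → [30,40); WM=36
i=15 t=41 v=4: → [40,50); WM=40; [30,40) fires=5
i=16 t=45 v=6: → [40,50); WM=44
i=17 t=42 v=2: → [40,50); WM=44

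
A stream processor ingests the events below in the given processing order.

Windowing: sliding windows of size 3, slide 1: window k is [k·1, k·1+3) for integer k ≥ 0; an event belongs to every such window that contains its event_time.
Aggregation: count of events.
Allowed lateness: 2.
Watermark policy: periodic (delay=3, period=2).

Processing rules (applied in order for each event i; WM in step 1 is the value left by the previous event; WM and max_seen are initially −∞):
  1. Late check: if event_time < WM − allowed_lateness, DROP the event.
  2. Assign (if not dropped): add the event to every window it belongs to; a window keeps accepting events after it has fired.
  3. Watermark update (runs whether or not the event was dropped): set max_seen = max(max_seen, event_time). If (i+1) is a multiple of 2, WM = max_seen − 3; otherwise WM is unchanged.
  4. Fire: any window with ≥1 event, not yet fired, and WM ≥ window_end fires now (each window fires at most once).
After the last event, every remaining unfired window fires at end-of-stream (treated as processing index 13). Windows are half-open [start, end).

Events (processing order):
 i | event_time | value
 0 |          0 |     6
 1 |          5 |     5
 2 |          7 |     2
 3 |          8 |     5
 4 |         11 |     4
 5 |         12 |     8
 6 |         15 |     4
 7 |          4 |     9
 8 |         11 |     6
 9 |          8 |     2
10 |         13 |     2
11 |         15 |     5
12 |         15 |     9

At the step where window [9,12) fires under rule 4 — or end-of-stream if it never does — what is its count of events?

1

i=0 t=0 v=6: → [0,3); WM=−∞
i=1 t=5 v=5: → [5,8),[4,7),[3,6); WM=2
i=2 t=7 v=2: → [7,10),[6,9),[5,8); WM=2
i=3 t=8 v=5: → [8,11),[7,10),[6,9); WM=5; [0,3) fires=1
i=4 t=11 v=4: → [11,14),[10,13),[9,12); WM=5
i=5 t=12 v=8: → [12,15),[11,14),[10,13); WM=9; [3,6) fires=1 [4,7) fires=1 [5,8) fires=2 [6,9) fires=2
i=6 t=15 v=4: → [15,18),[14,17),[13,16); WM=9
i=7 t=4 v=9: DROP (t<9-2); WM=12; [7,10) fires=2 [8,11) fires=1 [9,12) fires=1
i=8 t=11 v=6: → [11,14),[10,13),[9,12); WM=12
i=9 t=8 v=2: DROP (t<12-2); WM=12
i=10 t=13 v=2: → [13,16),[12,15),[11,14); WM=12
i=11 t=15 v=5: → [15,18),[14,17),[13,16); WM=12
i=12 t=15 v=9: → [15,18),[14,17),[13,16); WM=12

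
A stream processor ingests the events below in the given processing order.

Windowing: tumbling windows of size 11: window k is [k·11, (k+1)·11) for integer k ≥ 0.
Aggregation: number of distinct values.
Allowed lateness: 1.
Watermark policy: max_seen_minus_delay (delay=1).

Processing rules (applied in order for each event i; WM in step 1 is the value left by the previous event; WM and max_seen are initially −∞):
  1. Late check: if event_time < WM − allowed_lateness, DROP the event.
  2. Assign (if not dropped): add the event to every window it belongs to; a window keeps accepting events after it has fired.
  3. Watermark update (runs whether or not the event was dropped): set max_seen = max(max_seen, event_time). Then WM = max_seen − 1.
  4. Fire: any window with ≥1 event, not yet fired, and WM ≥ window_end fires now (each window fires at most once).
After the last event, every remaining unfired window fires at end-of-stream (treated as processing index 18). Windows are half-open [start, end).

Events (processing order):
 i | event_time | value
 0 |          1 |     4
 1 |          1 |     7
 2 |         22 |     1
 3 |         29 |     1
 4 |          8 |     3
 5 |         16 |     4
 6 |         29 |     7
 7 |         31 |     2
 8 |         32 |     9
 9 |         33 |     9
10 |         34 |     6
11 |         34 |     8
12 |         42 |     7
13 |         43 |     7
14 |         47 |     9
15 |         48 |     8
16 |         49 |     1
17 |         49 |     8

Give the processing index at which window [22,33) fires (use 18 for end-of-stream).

10

i=0 t=1 v=4: → [0,11); WM=0
i=1 t=1 v=7: → [0,11); WM=0
i=2 t=22 v=1: → [22,33); WM=21; [0,11) fires=2
i=3 t=29 v=1: → [22,33); WM=28
i=4 t=8 v=3: DROP (t<28-1); WM=28
i=5 t=16 v=4: DROP (t<28-1); WM=28
i=6 t=29 v=7: → [22,33); WM=28
i=7 t=31 v=2: → [22,33); WM=30
i=8 t=32 v=9: → [22,33); WM=31
i=9 t=33 v=9: → [33,44); WM=32
i=10 t=34 v=6: → [33,44); WM=33; [22,33) fires=4
i=11 t=34 v=8: → [33,44); WM=33
i=12 t=42 v=7: → [33,44); WM=41
i=13 t=43 v=7: → [33,44); WM=42
i=14 t=47 v=9: → [44,55); WM=46; [33,44) fires=4
i=15 t=48 v=8: → [44,55); WM=47
i=16 t=49 v=1: → [44,55); WM=48
i=17 t=49 v=8: → [44,55); WM=48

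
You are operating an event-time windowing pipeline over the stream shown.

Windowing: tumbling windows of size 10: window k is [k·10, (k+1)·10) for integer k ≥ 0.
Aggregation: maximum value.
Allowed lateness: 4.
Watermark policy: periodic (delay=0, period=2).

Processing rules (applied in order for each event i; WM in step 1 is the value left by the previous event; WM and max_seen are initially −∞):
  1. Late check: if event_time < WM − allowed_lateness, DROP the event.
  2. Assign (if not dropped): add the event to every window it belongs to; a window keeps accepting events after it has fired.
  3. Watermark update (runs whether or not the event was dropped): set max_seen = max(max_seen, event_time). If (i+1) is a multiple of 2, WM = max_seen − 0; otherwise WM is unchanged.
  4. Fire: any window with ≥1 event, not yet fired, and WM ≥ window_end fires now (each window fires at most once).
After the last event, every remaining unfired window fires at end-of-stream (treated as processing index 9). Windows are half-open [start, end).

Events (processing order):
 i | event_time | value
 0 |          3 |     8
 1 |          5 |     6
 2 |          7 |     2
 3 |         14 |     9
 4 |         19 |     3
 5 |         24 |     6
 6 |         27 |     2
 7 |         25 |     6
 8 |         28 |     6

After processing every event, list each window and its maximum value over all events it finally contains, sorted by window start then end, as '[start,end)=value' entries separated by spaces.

[0,10)=8 [10,20)=9 [20,30)=6

i=0 t=3 v=8: → [0,10); WM=−∞
i=1 t=5 v=6: → [0,10); WM=5
i=2 t=7 v=2: → [0,10); WM=5
i=3 t=14 v=9: → [10,20); WM=14; [0,10) fires=8
i=4 t=19 v=3: → [10,20); WM=14
i=5 t=24 v=6: → [20,30); WM=24; [10,20) fires=9
i=6 t=27 v=2: → [20,30); WM=24
i=7 t=25 v=6: → [20,30); WM=27
i=8 t=28 v=6: → [20,30); WM=27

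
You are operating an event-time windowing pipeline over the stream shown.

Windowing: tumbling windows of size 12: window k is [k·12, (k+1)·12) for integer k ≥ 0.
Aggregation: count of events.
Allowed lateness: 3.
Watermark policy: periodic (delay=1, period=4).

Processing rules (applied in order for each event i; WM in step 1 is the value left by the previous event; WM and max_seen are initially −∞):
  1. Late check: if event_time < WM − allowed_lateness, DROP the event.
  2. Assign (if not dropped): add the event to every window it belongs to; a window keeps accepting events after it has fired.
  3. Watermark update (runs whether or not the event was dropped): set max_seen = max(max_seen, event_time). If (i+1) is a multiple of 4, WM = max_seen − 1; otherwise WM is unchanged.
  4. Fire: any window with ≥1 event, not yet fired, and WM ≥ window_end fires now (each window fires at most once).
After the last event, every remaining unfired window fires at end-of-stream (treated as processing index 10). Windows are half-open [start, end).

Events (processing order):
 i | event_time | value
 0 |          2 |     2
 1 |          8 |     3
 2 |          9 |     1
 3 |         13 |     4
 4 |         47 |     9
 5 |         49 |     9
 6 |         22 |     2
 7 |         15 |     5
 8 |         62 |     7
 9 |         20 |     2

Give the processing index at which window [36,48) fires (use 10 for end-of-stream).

7

i=0 t=2 v=2: → [0,12); WM=−∞
i=1 t=8 v=3: → [0,12); WM=−∞
i=2 t=9 v=1: → [0,12); WM=−∞
i=3 t=13 v=4: → [12,24); WM=12; [0,12) fires=3
i=4 t=47 v=9: → [36,48); WM=12
i=5 t=49 v=9: → [48,60); WM=12
i=6 t=22 v=2: → [12,24); WM=12
i=7 t=15 v=5: → [12,24); WM=48; [12,24) fires=3 [36,48) fires=1
i=8 t=62 v=7: → [60,72); WM=48
i=9 t=20 v=2: DROP (t<48-3); WM=48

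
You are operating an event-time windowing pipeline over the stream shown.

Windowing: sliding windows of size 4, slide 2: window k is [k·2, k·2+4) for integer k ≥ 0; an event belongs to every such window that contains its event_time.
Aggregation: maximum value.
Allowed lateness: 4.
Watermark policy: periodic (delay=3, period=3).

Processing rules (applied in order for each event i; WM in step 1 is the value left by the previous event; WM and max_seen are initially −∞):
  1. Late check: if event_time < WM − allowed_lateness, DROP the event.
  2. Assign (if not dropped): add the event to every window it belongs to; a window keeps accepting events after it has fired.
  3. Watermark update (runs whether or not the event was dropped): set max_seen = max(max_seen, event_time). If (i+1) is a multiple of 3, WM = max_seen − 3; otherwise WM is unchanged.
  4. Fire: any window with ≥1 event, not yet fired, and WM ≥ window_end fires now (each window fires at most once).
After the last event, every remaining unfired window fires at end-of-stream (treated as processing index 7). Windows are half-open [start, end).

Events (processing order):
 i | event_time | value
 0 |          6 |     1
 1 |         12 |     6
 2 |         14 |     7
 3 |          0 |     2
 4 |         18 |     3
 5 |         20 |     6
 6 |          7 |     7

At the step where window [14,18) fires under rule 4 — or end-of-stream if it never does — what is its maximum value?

i=0 t=6 v=1: → [6,10),[4,8); WM=−∞
i=1 t=12 v=6: → [12,16),[10,14); WM=−∞
i=2 t=14 v=7: → [14,18),[12,16); WM=11; [4,8) fires=1 [6,10) fires=1
i=3 t=0 v=2: DROP (t<11-4); WM=11
i=4 t=18 v=3: → [18,22),[16,20); WM=11
i=5 t=20 v=6: → [20,24),[18,22); WM=17; [10,14) fires=6 [12,16) fires=7
i=6 t=7 v=7: DROP (t<17-4); WM=17

7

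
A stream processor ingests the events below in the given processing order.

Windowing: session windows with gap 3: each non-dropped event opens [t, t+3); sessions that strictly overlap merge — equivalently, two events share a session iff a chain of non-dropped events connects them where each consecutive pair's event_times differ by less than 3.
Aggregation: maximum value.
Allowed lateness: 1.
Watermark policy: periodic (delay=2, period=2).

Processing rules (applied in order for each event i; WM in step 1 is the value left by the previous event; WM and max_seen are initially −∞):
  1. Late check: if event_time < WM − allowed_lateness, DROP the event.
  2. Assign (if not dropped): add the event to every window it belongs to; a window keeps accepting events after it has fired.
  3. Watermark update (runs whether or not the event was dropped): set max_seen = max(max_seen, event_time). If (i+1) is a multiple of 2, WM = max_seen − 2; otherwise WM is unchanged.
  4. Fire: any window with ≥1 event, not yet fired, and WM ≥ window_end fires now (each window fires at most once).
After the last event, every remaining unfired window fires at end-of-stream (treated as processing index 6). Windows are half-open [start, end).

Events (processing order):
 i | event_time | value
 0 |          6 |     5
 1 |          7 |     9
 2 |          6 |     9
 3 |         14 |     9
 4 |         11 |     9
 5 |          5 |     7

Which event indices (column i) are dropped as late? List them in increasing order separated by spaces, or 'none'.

5

i=0 t=6 v=5: → [6,9); WM=−∞
i=1 t=7 v=9: → [6,10); WM=5
i=2 t=6 v=9: → [6,10); WM=5
i=3 t=14 v=9: → [14,17); WM=12
i=4 t=11 v=9: → [11,14); WM=12
i=5 t=5 v=7: DROP (t<12-1); WM=12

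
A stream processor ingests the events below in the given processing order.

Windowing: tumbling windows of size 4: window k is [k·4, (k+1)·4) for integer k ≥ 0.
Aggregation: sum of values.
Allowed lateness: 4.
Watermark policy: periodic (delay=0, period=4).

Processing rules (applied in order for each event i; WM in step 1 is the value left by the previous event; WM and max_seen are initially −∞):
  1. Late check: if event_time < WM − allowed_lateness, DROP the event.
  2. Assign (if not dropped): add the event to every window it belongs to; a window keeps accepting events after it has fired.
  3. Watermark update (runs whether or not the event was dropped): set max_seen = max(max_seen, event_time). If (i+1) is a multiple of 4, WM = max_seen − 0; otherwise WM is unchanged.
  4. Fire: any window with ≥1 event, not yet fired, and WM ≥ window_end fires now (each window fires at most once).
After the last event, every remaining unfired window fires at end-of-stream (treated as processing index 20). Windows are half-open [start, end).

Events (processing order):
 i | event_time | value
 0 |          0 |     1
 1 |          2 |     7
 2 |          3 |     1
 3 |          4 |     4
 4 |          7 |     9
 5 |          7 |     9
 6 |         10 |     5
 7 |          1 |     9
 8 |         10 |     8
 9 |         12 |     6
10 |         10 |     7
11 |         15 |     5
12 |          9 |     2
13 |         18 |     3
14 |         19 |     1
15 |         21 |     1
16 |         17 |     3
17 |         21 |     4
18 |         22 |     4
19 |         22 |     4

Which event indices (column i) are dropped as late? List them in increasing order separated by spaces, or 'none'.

12

i=0 t=0 v=1: → [0,4); WM=−∞
i=1 t=2 v=7: → [0,4); WM=−∞
i=2 t=3 v=1: → [0,4); WM=−∞
i=3 t=4 v=4: → [4,8); WM=4; [0,4) fires=9
i=4 t=7 v=9: → [4,8); WM=4
i=5 t=7 v=9: → [4,8); WM=4
i=6 t=10 v=5: → [8,12); WM=4
i=7 t=1 v=9: → [0,4); WM=10; [4,8) fires=22
i=8 t=10 v=8: → [8,12); WM=10
i=9 t=12 v=6: → [12,16); WM=10
i=10 t=10 v=7: → [8,12); WM=10
i=11 t=15 v=5: → [12,16); WM=15; [8,12) fires=20
i=12 t=9 v=2: DROP (t<15-4); WM=15
i=13 t=18 v=3: → [16,20); WM=15
i=14 t=19 v=1: → [16,20); WM=15
i=15 t=21 v=1: → [20,24); WM=21; [12,16) fires=11 [16,20) fires=4
i=16 t=17 v=3: → [16,20); WM=21
i=17 t=21 v=4: → [20,24); WM=21
i=18 t=22 v=4: → [20,24); WM=21
i=19 t=22 v=4: → [20,24); WM=22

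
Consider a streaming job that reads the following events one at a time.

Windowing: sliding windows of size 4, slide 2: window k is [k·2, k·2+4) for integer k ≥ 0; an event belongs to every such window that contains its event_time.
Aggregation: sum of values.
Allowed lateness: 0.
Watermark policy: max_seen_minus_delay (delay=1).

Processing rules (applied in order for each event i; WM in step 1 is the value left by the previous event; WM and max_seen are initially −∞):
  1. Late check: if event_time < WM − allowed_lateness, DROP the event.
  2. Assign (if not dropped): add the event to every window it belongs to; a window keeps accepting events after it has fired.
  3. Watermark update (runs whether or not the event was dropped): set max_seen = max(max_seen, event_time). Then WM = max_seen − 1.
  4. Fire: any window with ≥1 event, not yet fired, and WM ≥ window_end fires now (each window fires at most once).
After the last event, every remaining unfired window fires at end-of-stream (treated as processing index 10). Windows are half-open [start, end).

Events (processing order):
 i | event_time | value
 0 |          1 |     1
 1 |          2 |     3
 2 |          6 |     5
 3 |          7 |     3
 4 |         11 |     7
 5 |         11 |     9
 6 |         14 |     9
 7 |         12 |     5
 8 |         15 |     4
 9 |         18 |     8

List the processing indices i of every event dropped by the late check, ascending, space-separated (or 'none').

7

i=0 t=1 v=1: → [0,4); WM=0
i=1 t=2 v=3: → [2,6),[0,4); WM=1
i=2 t=6 v=5: → [6,10),[4,8); WM=5; [0,4) fires=4
i=3 t=7 v=3: → [6,10),[4,8); WM=6; [2,6) fires=3
i=4 t=11 v=7: → [10,14),[8,12); WM=10; [4,8) fires=8 [6,10) fires=8
i=5 t=11 v=9: → [10,14),[8,12); WM=10
i=6 t=14 v=9: → [14,18),[12,16); WM=13; [8,12) fires=16
i=7 t=12 v=5: DROP (t<13-0); WM=13
i=8 t=15 v=4: → [14,18),[12,16); WM=14; [10,14) fires=16
i=9 t=18 v=8: → [18,22),[16,20); WM=17; [12,16) fires=13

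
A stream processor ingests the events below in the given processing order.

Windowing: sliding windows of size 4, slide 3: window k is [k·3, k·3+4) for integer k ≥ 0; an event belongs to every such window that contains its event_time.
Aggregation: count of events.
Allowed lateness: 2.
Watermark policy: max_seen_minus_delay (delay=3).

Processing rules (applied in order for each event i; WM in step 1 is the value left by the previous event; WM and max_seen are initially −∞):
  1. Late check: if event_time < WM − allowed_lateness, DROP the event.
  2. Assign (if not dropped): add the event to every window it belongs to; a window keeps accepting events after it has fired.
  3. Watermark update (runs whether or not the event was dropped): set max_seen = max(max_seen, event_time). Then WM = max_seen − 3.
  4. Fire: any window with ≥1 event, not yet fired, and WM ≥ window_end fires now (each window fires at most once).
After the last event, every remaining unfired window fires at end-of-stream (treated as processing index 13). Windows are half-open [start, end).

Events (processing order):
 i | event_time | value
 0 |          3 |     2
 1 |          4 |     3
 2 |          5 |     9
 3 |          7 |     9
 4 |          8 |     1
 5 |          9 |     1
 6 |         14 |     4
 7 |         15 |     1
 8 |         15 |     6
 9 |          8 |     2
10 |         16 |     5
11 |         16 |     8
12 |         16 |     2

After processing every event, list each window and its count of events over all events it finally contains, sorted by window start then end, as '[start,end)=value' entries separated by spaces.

[0,4)=1 [3,7)=3 [6,10)=3 [9,13)=1 [12,16)=3 [15,19)=5

i=0 t=3 v=2: → [3,7),[0,4); WM=0
i=1 t=4 v=3: → [3,7); WM=1
i=2 t=5 v=9: → [3,7); WM=2
i=3 t=7 v=9: → [6,10); WM=4; [0,4) fires=1
i=4 t=8 v=1: → [6,10); WM=5
i=5 t=9 v=1: → [9,13),[6,10); WM=6
i=6 t=14 v=4: → [12,16); WM=11; [3,7) fires=3 [6,10) fires=3
i=7 t=15 v=1: → [15,19),[12,16); WM=12
i=8 t=15 v=6: → [15,19),[12,16); WM=12
i=9 t=8 v=2: DROP (t<12-2); WM=12
i=10 t=16 v=5: → [15,19); WM=13; [9,13) fires=1
i=11 t=16 v=8: → [15,19); WM=13
i=12 t=16 v=2: → [15,19); WM=13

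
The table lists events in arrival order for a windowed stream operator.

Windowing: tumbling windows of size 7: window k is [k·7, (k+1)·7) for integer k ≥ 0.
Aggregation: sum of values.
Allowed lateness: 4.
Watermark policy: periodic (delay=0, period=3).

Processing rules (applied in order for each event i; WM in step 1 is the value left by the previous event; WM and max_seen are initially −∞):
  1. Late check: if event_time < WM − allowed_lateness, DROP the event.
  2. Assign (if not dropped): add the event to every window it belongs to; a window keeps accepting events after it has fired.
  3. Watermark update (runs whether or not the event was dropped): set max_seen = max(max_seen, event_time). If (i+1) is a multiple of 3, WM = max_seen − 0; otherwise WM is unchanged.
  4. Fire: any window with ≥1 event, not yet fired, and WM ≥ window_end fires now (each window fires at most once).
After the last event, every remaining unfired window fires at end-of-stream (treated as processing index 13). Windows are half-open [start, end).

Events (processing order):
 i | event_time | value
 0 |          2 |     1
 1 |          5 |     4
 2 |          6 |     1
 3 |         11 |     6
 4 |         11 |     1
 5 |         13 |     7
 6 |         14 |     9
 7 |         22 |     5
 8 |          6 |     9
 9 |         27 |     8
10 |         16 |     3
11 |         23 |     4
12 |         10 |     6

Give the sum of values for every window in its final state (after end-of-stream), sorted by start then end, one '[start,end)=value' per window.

[0,7)=6 [7,14)=14 [14,21)=9 [21,28)=17

i=0 t=2 v=1: → [0,7); WM=−∞
i=1 t=5 v=4: → [0,7); WM=−∞
i=2 t=6 v=1: → [0,7); WM=6
i=3 t=11 v=6: → [7,14); WM=6
i=4 t=11 v=1: → [7,14); WM=6
i=5 t=13 v=7: → [7,14); WM=13; [0,7) fires=6
i=6 t=14 v=9: → [14,21); WM=13
i=7 t=22 v=5: → [21,28); WM=13
i=8 t=6 v=9: DROP (t<13-4); WM=22; [7,14) fires=14 [14,21) fires=9
i=9 t=27 v=8: → [21,28); WM=22
i=10 t=16 v=3: DROP (t<22-4); WM=22
i=11 t=23 v=4: → [21,28); WM=27
i=12 t=10 v=6: DROP (t<27-4); WM=27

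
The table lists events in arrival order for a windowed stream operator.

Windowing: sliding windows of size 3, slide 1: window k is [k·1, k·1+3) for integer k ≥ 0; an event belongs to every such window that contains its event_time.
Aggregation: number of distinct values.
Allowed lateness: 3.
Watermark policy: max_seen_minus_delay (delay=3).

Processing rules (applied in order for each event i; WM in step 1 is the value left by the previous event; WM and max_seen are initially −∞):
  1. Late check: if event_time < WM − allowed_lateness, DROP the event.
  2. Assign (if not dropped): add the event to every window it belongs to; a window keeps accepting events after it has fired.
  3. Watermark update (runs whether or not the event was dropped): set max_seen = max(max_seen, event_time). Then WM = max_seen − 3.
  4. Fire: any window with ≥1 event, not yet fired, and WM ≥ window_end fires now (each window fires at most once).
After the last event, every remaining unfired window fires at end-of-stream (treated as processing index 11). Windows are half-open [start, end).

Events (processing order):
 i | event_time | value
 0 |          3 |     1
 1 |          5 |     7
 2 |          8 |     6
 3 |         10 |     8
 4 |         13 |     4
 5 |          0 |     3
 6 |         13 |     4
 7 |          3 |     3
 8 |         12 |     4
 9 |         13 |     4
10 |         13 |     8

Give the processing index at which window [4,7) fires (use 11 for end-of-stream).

3

i=0 t=3 v=1: → [3,6),[2,5),[1,4); WM=0
i=1 t=5 v=7: → [5,8),[4,7),[3,6); WM=2
i=2 t=8 v=6: → [8,11),[7,10),[6,9); WM=5; [1,4) fires=1 [2,5) fires=1
i=3 t=10 v=8: → [10,13),[9,12),[8,11); WM=7; [3,6) fires=2 [4,7) fires=1
i=4 t=13 v=4: → [13,16),[12,15),[11,14); WM=10; [5,8) fires=1 [6,9) fires=1 [7,10) fires=1
i=5 t=0 v=3: DROP (t<10-3); WM=10
i=6 t=13 v=4: → [13,16),[12,15),[11,14); WM=10
i=7 t=3 v=3: DROP (t<10-3); WM=10
i=8 t=12 v=4: → [12,15),[11,14),[10,13); WM=10
i=9 t=13 v=4: → [13,16),[12,15),[11,14); WM=10
i=10 t=13 v=8: → [13,16),[12,15),[11,14); WM=10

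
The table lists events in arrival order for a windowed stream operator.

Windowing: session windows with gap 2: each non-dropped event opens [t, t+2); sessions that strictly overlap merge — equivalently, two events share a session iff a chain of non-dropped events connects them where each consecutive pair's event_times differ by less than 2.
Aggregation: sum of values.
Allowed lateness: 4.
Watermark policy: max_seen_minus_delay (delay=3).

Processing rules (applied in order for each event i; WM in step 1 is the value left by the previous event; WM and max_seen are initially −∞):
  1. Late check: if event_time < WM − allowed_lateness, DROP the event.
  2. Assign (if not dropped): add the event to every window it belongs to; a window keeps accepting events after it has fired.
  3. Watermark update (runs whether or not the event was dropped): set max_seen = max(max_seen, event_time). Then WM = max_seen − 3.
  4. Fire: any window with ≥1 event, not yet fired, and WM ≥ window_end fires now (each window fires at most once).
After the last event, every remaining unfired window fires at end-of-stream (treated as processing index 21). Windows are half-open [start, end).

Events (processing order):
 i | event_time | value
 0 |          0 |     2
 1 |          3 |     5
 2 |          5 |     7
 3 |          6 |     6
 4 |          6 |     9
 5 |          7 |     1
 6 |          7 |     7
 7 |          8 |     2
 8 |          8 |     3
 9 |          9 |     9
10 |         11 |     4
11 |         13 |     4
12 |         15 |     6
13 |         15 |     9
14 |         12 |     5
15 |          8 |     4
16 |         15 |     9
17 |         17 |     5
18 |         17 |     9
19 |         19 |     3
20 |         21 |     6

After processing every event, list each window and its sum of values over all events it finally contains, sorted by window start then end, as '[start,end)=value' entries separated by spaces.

i=0 t=0 v=2: → [0,2); WM=-3
i=1 t=3 v=5: → [3,5); WM=0
i=2 t=5 v=7: → [5,7); WM=2
i=3 t=6 v=6: → [5,8); WM=3
i=4 t=6 v=9: → [5,8); WM=3
i=5 t=7 v=1: → [5,9); WM=4
i=6 t=7 v=7: → [5,9); WM=4
i=7 t=8 v=2: → [5,10); WM=5
i=8 t=8 v=3: → [5,10); WM=5
i=9 t=9 v=9: → [5,11); WM=6
i=10 t=11 v=4: → [11,13); WM=8
i=11 t=13 v=4: → [13,15); WM=10
i=12 t=15 v=6: → [15,17); WM=12
i=13 t=15 v=9: → [15,17); WM=12
i=14 t=12 v=5: → [11,15); WM=12
i=15 t=8 v=4: → [5,11); WM=12
i=16 t=15 v=9: → [15,17); WM=12
i=17 t=17 v=5: → [17,19); WM=14
i=18 t=17 v=9: → [17,19); WM=14
i=19 t=19 v=3: → [19,21); WM=16
i=20 t=21 v=6: → [21,23); WM=18

[0,2)=2 [3,5)=5 [5,11)=48 [11,15)=13 [15,17)=24 [17,19)=14 [19,21)=3 [21,23)=6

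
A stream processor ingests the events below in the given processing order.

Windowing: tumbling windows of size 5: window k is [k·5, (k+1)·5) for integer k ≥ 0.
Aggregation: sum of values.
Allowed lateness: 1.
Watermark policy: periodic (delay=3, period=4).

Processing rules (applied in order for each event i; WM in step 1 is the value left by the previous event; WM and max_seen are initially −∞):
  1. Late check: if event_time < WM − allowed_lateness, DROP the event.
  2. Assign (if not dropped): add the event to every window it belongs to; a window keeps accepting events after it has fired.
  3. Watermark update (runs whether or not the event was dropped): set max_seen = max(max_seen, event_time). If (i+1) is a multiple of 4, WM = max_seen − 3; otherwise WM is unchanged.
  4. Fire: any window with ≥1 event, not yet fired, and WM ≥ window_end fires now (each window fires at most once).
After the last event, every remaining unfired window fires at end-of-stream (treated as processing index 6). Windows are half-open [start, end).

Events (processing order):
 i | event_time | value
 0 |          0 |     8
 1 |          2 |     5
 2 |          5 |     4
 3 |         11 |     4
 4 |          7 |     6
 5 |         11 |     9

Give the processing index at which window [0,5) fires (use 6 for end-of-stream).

3

i=0 t=0 v=8: → [0,5); WM=−∞
i=1 t=2 v=5: → [0,5); WM=−∞
i=2 t=5 v=4: → [5,10); WM=−∞
i=3 t=11 v=4: → [10,15); WM=8; [0,5) fires=13
i=4 t=7 v=6: → [5,10); WM=8
i=5 t=11 v=9: → [10,15); WM=8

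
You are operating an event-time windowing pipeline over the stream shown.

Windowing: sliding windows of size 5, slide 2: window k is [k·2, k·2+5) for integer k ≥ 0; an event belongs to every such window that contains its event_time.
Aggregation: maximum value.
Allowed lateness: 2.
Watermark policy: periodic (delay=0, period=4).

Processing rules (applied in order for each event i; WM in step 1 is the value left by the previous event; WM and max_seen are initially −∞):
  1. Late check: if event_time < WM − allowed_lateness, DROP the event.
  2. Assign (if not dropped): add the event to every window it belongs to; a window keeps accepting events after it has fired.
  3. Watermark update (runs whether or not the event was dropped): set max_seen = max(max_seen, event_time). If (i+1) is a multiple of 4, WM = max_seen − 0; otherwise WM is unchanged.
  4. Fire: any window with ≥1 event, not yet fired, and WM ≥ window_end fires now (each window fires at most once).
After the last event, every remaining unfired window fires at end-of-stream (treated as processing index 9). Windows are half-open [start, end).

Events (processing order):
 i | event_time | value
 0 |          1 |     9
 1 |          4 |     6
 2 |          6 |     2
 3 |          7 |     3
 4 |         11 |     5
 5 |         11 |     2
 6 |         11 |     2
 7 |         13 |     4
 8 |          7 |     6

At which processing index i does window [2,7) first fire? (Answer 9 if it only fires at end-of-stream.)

3

i=0 t=1 v=9: → [0,5); WM=−∞
i=1 t=4 v=6: → [4,9),[2,7),[0,5); WM=−∞
i=2 t=6 v=2: → [6,11),[4,9),[2,7); WM=−∞
i=3 t=7 v=3: → [6,11),[4,9); WM=7; [0,5) fires=9 [2,7) fires=6
i=4 t=11 v=5: → [10,15),[8,13); WM=7
i=5 t=11 v=2: → [10,15),[8,13); WM=7
i=6 t=11 v=2: → [10,15),[8,13); WM=7
i=7 t=13 v=4: → [12,17),[10,15); WM=13; [4,9) fires=6 [6,11) fires=3 [8,13) fires=5
i=8 t=7 v=6: DROP (t<13-2); WM=13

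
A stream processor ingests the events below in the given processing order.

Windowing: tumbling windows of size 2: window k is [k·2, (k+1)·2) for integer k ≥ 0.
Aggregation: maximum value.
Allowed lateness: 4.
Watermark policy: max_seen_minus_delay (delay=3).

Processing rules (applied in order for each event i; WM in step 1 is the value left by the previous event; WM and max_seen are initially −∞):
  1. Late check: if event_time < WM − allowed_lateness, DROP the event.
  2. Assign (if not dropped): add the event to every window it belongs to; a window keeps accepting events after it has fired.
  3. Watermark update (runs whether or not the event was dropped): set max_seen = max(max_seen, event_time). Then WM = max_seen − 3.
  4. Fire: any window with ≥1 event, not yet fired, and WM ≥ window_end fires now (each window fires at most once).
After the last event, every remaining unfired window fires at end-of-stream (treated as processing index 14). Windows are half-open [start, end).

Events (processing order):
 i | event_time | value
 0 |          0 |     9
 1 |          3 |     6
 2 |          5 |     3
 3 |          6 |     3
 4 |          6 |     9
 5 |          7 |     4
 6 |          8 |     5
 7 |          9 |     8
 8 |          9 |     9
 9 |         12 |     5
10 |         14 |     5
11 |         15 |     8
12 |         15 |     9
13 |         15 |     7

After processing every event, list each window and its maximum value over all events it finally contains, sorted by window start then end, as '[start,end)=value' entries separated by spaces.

i=0 t=0 v=9: → [0,2); WM=-3
i=1 t=3 v=6: → [2,4); WM=0
i=2 t=5 v=3: → [4,6); WM=2; [0,2) fires=9
i=3 t=6 v=3: → [6,8); WM=3
i=4 t=6 v=9: → [6,8); WM=3
i=5 t=7 v=4: → [6,8); WM=4; [2,4) fires=6
i=6 t=8 v=5: → [8,10); WM=5
i=7 t=9 v=8: → [8,10); WM=6; [4,6) fires=3
i=8 t=9 v=9: → [8,10); WM=6
i=9 t=12 v=5: → [12,14); WM=9; [6,8) fires=9
i=10 t=14 v=5: → [14,16); WM=11; [8,10) fires=9
i=11 t=15 v=8: → [14,16); WM=12
i=12 t=15 v=9: → [14,16); WM=12
i=13 t=15 v=7: → [14,16); WM=12

[0,2)=9 [2,4)=6 [4,6)=3 [6,8)=9 [8,10)=9 [12,14)=5 [14,16)=9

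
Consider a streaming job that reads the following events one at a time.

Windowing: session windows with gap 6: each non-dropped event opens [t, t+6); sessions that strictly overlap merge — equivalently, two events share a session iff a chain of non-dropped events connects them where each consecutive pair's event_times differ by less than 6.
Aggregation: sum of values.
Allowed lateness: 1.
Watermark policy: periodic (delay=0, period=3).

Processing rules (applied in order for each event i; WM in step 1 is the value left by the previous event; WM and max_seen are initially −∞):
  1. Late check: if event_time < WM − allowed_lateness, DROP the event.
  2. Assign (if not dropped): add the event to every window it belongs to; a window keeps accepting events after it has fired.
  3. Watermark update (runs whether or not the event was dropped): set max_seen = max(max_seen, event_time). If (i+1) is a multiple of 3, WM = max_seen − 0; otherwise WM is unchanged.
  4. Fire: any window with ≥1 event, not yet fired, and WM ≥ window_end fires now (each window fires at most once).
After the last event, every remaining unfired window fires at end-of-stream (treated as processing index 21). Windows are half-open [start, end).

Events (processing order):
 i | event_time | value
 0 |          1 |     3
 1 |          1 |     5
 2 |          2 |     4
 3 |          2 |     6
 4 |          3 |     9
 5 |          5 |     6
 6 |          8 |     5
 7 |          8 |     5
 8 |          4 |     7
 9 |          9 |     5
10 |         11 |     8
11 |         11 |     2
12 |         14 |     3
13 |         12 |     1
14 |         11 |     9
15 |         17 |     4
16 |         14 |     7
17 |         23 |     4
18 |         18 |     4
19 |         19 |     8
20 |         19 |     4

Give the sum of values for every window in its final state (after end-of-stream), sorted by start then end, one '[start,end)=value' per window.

i=0 t=1 v=3: → [1,7); WM=−∞
i=1 t=1 v=5: → [1,7); WM=−∞
i=2 t=2 v=4: → [1,8); WM=2
i=3 t=2 v=6: → [1,8); WM=2
i=4 t=3 v=9: → [1,9); WM=2
i=5 t=5 v=6: → [1,11); WM=5
i=6 t=8 v=5: → [1,14); WM=5
i=7 t=8 v=5: → [1,14); WM=5
i=8 t=4 v=7: → [1,14); WM=8
i=9 t=9 v=5: → [1,15); WM=8
i=10 t=11 v=8: → [1,17); WM=8
i=11 t=11 v=2: → [1,17); WM=11
i=12 t=14 v=3: → [1,20); WM=11
i=13 t=12 v=1: → [1,20); WM=11
i=14 t=11 v=9: → [1,20); WM=14
i=15 t=17 v=4: → [1,23); WM=14
i=16 t=14 v=7: → [1,23); WM=14
i=17 t=23 v=4: → [23,29); WM=23
i=18 t=18 v=4: DROP (t<23-1); WM=23
i=19 t=19 v=8: DROP (t<23-1); WM=23
i=20 t=19 v=4: DROP (t<23-1); WM=23

[1,23)=89 [23,29)=4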